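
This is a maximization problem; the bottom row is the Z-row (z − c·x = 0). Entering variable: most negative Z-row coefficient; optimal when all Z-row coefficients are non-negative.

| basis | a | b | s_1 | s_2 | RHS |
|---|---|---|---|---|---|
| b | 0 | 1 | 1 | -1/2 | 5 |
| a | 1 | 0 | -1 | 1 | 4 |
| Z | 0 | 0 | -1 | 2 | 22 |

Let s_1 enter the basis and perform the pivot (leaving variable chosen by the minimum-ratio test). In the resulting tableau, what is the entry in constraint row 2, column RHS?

9

Ratio test on column s_1 — row 1: 5/1 = 5; row 2: entry -1 ≤ 0. Minimum is 5 at row 1 (b leaves); pivot element 1.
Divide row 1 by 1; eliminate column s_1 from the other rows.
Row 2 update in column RHS: 4 − (-1)·5 = 9.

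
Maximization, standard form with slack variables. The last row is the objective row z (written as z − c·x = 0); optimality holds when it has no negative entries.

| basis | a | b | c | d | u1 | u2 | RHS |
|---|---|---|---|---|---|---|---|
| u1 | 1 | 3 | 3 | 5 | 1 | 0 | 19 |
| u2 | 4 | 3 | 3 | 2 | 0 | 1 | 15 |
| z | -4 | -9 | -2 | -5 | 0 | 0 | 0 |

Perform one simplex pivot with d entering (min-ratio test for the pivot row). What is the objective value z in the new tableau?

19

Ratio test on column d — row 1: 19/5 = 19/5; row 2: 15/2 = 15/2. Minimum is 19/5 at row 1 (u1 leaves); pivot element 5.
Pivot on row 1; the z-row RHS becomes 0 − (-5)·(19/5) = 19.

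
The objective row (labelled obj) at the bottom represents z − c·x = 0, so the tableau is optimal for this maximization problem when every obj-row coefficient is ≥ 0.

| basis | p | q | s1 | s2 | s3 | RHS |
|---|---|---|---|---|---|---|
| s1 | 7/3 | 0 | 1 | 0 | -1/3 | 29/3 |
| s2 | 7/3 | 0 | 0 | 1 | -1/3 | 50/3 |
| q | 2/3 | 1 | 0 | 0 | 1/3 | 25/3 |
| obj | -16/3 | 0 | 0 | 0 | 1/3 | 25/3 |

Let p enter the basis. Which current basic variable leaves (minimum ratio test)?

Column p entries and ratios — s1: (29/3)/(7/3) = 29/7; s2: (50/3)/(7/3) = 50/7; q: (25/3)/(2/3) = 25/2.
Smallest ratio is 29/7 in the row of s1, so s1 leaves.

s1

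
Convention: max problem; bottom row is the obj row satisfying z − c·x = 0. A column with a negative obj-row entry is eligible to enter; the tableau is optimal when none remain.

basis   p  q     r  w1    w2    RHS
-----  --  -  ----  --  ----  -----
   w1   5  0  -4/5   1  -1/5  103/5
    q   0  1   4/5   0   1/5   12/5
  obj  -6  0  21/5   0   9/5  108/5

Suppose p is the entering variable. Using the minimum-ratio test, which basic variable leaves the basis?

w1

Column p entries and ratios — w1: (103/5)/5 = 103/25; q: 0 ≤ 0, skip.
Smallest ratio is 103/25 in the row of w1, so w1 leaves.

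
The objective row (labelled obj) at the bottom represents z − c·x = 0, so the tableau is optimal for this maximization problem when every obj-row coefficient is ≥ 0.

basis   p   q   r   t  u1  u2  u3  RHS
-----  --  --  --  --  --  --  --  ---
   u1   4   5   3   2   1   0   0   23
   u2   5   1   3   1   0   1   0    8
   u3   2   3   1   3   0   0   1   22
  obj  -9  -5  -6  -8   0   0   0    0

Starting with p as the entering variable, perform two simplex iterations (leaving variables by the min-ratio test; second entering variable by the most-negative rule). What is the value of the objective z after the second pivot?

770/13

Ratio test on column p — row 1: 23/4 = 23/4; row 2: 8/5 = 8/5; row 3: 22/2 = 11. Minimum is 8/5 at row 2 (u2 leaves); pivot element 5.
Pivot on row 2; the obj-row RHS becomes 0 − (-9)·(8/5) = 72/5.
Next entering variable (most negative obj-row entry -31/5): t.
Ratio test on column t — row 1: (83/5)/(6/5) = 83/6; row 2: (8/5)/(1/5) = 8; row 3: (94/5)/(13/5) = 94/13. Minimum is 94/13 at row 3 (u3 leaves); pivot element 13/5.
After the second pivot the obj-row RHS is 72/5 − (-31/5)·(94/13) = 770/13.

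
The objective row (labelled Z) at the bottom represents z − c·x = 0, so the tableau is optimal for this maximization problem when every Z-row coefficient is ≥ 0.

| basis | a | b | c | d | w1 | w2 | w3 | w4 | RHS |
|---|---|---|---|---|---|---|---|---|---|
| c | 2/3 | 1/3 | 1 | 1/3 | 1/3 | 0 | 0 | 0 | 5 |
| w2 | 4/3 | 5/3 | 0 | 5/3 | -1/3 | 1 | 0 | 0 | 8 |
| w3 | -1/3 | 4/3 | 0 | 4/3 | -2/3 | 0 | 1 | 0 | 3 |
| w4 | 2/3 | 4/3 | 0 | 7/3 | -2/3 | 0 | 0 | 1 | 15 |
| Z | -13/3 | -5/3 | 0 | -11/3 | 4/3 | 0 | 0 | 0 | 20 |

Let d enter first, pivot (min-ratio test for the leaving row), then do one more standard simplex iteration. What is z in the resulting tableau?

Ratio test on column d — row 1: 5/(1/3) = 15; row 2: 8/(5/3) = 24/5; row 3: 3/(4/3) = 9/4; row 4: 15/(7/3) = 45/7. Minimum is 9/4 at row 3 (w3 leaves); pivot element 4/3.
Pivot on row 3; the Z-row RHS becomes 20 − (-11/3)·(9/4) = 113/4.
Next entering variable (most negative Z-row entry -21/4): a.
Ratio test on column a — row 1: (17/4)/(3/4) = 17/3; row 2: (17/4)/(7/4) = 17/7; row 3: entry -1/4 ≤ 0; row 4: (39/4)/(5/4) = 39/5. Minimum is 17/7 at row 2 (w2 leaves); pivot element 7/4.
After the second pivot the Z-row RHS is 113/4 − (-21/4)·(17/7) = 41.

41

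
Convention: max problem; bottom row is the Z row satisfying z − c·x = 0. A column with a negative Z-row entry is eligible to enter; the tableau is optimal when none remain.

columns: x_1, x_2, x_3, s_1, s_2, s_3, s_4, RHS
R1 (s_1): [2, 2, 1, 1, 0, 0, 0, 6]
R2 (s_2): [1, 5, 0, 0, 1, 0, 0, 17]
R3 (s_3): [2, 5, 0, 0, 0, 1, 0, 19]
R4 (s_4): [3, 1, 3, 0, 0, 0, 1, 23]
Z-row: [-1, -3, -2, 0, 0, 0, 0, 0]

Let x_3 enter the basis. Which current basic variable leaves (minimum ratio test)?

s_1

Column x_3 entries and ratios — s_1: 6/1 = 6; s_2: 0 ≤ 0, skip; s_3: 0 ≤ 0, skip; s_4: 23/3 = 23/3.
Smallest ratio is 6 in the row of s_1, so s_1 leaves.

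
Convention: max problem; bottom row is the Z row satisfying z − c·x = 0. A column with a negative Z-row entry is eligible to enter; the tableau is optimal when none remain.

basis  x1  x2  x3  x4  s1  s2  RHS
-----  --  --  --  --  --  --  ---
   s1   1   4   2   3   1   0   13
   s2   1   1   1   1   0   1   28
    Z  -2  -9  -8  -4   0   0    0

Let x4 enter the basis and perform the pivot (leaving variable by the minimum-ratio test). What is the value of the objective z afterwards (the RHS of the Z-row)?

52/3

Ratio test on column x4 — row 1: 13/3 = 13/3; row 2: 28/1 = 28. Minimum is 13/3 at row 1 (s1 leaves); pivot element 3.
Pivot on row 1; the Z-row RHS becomes 0 − (-4)·(13/3) = 52/3.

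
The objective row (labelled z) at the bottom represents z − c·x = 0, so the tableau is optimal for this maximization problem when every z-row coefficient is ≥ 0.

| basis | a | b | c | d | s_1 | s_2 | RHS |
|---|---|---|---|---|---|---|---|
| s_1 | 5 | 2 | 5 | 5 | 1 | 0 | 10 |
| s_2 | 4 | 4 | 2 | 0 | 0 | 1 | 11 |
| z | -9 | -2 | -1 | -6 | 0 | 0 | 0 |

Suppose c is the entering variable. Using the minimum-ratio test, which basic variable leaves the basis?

s_1

Column c entries and ratios — s_1: 10/5 = 2; s_2: 11/2 = 11/2.
Smallest ratio is 2 in the row of s_1, so s_1 leaves.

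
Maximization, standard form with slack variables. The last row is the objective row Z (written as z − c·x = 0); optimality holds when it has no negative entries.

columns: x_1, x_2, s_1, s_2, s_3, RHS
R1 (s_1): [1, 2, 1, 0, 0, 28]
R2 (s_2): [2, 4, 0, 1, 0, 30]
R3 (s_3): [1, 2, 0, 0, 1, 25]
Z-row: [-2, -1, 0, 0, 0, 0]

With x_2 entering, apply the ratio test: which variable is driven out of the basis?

s_2

Column x_2 entries and ratios — s_1: 28/2 = 14; s_2: 30/4 = 15/2; s_3: 25/2 = 25/2.
Smallest ratio is 15/2 in the row of s_2, so s_2 leaves.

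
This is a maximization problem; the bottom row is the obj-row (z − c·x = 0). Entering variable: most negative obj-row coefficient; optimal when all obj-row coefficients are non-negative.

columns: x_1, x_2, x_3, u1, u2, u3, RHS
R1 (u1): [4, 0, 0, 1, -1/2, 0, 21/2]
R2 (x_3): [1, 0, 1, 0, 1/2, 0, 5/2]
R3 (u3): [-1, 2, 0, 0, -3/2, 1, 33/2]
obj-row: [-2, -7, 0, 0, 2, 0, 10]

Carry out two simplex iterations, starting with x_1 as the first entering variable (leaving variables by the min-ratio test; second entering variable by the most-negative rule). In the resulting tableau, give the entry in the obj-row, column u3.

7/2

Ratio test on column x_1 — row 1: (21/2)/4 = 21/8; row 2: (5/2)/1 = 5/2; row 3: entry -1 ≤ 0. Minimum is 5/2 at row 2 (x_3 leaves); pivot element 1.
Divide row 2 by 1; eliminate column x_1 from the other rows.
Second iteration: most negative obj-row entry is -7 in column x_2, so x_2 enters.
Ratio test on column x_2 — row 1: entry 0 ≤ 0; row 2: entry 0 ≤ 0; row 3: 19/2 = 19/2. Minimum is 19/2 at row 3 (u3 leaves); pivot element 2.
Divide row 3 by 2; eliminate column x_2 from the other rows.
After both pivots, the entry at the obj-row, column u3 is 7/2.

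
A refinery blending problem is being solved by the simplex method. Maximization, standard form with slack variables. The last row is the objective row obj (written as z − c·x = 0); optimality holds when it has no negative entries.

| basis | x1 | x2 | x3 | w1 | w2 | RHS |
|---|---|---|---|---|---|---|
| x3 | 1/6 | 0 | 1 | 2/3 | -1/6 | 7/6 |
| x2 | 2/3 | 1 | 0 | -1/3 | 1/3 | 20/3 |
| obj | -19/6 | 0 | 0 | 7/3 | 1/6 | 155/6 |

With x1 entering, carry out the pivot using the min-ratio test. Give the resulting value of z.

Ratio test on column x1 — row 1: (7/6)/(1/6) = 7; row 2: (20/3)/(2/3) = 10. Minimum is 7 at row 1 (x3 leaves); pivot element 1/6.
Pivot on row 1; the obj-row RHS becomes 155/6 − (-19/6)·7 = 48.

48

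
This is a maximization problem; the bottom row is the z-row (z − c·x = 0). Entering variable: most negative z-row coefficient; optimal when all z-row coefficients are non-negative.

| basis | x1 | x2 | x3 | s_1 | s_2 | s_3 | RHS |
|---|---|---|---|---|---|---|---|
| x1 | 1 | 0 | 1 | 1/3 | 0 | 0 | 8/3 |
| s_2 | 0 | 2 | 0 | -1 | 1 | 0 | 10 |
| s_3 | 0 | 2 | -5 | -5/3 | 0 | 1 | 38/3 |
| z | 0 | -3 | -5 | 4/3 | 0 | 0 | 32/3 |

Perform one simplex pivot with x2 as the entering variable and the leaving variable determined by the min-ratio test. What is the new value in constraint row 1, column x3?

1

Ratio test on column x2 — row 1: entry 0 ≤ 0; row 2: 10/2 = 5; row 3: (38/3)/2 = 19/3. Minimum is 5 at row 2 (s_2 leaves); pivot element 2.
Divide row 2 by 2; eliminate column x2 from the other rows.
Row 1 update in column x3: 1 − 0·0 = 1.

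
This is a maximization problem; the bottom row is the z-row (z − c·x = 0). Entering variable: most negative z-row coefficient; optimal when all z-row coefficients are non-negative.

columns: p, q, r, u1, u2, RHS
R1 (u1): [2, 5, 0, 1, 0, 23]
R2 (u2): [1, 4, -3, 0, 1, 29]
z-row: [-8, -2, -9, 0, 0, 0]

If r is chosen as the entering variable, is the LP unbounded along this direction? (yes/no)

yes

Every constraint-row entry in column r is ≤ 0, so increasing r is unbounded.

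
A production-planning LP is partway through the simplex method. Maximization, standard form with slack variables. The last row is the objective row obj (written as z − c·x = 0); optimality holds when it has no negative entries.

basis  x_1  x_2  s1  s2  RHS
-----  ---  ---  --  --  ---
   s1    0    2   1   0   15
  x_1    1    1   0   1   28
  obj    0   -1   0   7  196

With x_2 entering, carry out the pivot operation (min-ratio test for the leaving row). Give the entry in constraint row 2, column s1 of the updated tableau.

-1/2

Ratio test on column x_2 — row 1: 15/2 = 15/2; row 2: 28/1 = 28. Minimum is 15/2 at row 1 (s1 leaves); pivot element 2.
Divide row 1 by 2; eliminate column x_2 from the other rows.
Row 2 update in column s1: 0 − 1·(1/2) = -1/2.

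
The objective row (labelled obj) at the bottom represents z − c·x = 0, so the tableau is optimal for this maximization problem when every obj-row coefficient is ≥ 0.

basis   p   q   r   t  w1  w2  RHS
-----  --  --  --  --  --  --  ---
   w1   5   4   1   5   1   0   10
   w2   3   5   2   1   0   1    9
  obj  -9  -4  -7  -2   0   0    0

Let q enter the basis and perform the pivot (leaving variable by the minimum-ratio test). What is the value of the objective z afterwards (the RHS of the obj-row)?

Ratio test on column q — row 1: 10/4 = 5/2; row 2: 9/5 = 9/5. Minimum is 9/5 at row 2 (w2 leaves); pivot element 5.
Pivot on row 2; the obj-row RHS becomes 0 − (-4)·(9/5) = 36/5.

36/5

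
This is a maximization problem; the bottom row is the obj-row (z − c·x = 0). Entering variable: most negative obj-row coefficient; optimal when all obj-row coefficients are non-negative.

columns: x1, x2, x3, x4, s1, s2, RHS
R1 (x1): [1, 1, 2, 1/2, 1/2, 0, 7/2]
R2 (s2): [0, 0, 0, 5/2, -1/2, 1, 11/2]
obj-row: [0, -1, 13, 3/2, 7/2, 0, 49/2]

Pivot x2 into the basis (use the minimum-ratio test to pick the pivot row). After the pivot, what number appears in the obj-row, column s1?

Ratio test on column x2 — row 1: (7/2)/1 = 7/2; row 2: entry 0 ≤ 0. Minimum is 7/2 at row 1 (x1 leaves); pivot element 1.
Divide row 1 by 1; eliminate column x2 from the other rows.
obj-row update in column s1: 7/2 − (-1)·(1/2) = 4.

4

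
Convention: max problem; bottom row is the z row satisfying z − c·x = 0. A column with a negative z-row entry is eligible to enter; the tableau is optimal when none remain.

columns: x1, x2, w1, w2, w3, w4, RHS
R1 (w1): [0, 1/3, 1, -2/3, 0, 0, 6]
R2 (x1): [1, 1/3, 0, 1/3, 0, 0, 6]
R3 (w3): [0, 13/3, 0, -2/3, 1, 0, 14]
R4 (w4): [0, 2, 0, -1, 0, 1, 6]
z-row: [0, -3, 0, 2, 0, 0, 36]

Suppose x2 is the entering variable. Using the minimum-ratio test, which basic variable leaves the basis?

Column x2 entries and ratios — w1: 6/(1/3) = 18; x1: 6/(1/3) = 18; w3: 14/(13/3) = 42/13; w4: 6/2 = 3.
Smallest ratio is 3 in the row of w4, so w4 leaves.

w4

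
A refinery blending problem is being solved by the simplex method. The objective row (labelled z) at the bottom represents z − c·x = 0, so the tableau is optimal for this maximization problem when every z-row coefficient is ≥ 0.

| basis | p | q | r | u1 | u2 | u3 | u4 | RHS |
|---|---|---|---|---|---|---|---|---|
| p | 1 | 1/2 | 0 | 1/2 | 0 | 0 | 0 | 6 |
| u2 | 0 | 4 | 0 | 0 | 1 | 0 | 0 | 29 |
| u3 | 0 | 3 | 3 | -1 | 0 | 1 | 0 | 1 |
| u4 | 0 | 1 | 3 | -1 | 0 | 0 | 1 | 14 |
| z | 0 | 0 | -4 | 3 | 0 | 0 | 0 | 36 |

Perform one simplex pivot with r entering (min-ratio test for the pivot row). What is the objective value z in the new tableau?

112/3

Ratio test on column r — row 1: entry 0 ≤ 0; row 2: entry 0 ≤ 0; row 3: 1/3 = 1/3; row 4: 14/3 = 14/3. Minimum is 1/3 at row 3 (u3 leaves); pivot element 3.
Pivot on row 3; the z-row RHS becomes 36 − (-4)·(1/3) = 112/3.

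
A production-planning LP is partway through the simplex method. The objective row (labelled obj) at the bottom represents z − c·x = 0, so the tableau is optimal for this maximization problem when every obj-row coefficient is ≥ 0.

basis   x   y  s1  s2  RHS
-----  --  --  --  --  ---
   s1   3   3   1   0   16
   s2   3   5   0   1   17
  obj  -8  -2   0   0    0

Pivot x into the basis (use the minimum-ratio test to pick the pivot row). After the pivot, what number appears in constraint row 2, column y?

2

Ratio test on column x — row 1: 16/3 = 16/3; row 2: 17/3 = 17/3. Minimum is 16/3 at row 1 (s1 leaves); pivot element 3.
Divide row 1 by 3; eliminate column x from the other rows.
Row 2 update in column y: 5 − 3·1 = 2.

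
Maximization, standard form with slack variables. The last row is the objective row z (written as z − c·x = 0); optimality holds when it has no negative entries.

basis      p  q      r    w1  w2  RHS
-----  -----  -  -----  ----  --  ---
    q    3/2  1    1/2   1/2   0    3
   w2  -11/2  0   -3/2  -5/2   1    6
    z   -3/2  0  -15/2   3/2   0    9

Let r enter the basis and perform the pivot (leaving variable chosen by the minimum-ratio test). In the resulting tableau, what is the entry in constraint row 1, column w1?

Ratio test on column r — row 1: 3/(1/2) = 6; row 2: entry -3/2 ≤ 0. Minimum is 6 at row 1 (q leaves); pivot element 1/2.
Divide row 1 by 1/2; eliminate column r from the other rows.
In the new row 1, the w1 entry is the old entry divided by the pivot: (1/2)/(1/2) = 1.

1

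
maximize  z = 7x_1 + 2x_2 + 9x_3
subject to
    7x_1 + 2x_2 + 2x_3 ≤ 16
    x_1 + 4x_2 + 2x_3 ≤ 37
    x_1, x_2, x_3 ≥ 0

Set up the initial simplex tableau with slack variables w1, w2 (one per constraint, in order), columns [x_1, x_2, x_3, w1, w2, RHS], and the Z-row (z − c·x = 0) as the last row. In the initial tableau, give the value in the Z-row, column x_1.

The Z-row carries the negated objective coefficients: the x_1 entry is -7.

-7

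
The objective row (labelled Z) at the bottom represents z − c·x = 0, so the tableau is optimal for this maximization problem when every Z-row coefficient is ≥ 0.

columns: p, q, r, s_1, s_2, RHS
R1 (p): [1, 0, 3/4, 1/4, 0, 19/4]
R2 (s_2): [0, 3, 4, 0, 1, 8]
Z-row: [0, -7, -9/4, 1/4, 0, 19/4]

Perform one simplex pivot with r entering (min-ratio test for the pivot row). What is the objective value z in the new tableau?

37/4

Ratio test on column r — row 1: (19/4)/(3/4) = 19/3; row 2: 8/4 = 2. Minimum is 2 at row 2 (s_2 leaves); pivot element 4.
Pivot on row 2; the Z-row RHS becomes 19/4 − (-9/4)·2 = 37/4.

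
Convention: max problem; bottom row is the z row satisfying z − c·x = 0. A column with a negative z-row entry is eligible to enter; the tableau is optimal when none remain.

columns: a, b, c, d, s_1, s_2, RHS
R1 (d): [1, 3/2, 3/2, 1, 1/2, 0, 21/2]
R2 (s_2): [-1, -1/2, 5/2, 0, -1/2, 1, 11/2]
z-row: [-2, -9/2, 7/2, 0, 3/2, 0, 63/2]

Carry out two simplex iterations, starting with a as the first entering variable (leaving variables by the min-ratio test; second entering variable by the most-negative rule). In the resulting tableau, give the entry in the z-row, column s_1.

Ratio test on column a — row 1: (21/2)/1 = 21/2; row 2: entry -1 ≤ 0. Minimum is 21/2 at row 1 (d leaves); pivot element 1.
Divide row 1 by 1; eliminate column a from the other rows.
Second iteration: most negative z-row entry is -3/2 in column b, so b enters.
Ratio test on column b — row 1: (21/2)/(3/2) = 7; row 2: 16/1 = 16. Minimum is 7 at row 1 (a leaves); pivot element 3/2.
Divide row 1 by 3/2; eliminate column b from the other rows.
After both pivots, the entry at the z-row, column s_1 is 3.

3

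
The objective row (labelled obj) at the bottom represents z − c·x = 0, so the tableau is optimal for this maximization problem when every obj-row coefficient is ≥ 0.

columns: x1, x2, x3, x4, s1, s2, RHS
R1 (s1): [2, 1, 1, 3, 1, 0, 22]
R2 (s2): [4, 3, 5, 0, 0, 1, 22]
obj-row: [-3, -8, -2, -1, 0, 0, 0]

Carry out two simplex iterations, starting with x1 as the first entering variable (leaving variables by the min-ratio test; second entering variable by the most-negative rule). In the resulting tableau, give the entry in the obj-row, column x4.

Ratio test on column x1 — row 1: 22/2 = 11; row 2: 22/4 = 11/2. Minimum is 11/2 at row 2 (s2 leaves); pivot element 4.
Divide row 2 by 4; eliminate column x1 from the other rows.
Second iteration: most negative obj-row entry is -23/4 in column x2, so x2 enters.
Ratio test on column x2 — row 1: entry -1/2 ≤ 0; row 2: (11/2)/(3/4) = 22/3. Minimum is 22/3 at row 2 (x1 leaves); pivot element 3/4.
Divide row 2 by 3/4; eliminate column x2 from the other rows.
After both pivots, the entry at the obj-row, column x4 is -1.

-1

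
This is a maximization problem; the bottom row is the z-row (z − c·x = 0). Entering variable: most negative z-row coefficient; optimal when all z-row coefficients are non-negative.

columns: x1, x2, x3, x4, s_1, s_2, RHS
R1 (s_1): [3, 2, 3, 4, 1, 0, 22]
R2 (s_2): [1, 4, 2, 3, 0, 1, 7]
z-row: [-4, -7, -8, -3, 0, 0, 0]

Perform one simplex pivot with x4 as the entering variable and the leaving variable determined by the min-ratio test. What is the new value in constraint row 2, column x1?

Ratio test on column x4 — row 1: 22/4 = 11/2; row 2: 7/3 = 7/3. Minimum is 7/3 at row 2 (s_2 leaves); pivot element 3.
Divide row 2 by 3; eliminate column x4 from the other rows.
In the new row 2, the x1 entry is the old entry divided by the pivot: 1/3 = 1/3.

1/3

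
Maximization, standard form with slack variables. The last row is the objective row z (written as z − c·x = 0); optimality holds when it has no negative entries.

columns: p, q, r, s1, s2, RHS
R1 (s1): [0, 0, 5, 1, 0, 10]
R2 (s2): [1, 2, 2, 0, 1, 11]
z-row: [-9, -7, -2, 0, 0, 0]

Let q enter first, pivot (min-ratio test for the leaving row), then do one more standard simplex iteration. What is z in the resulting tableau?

Ratio test on column q — row 1: entry 0 ≤ 0; row 2: 11/2 = 11/2. Minimum is 11/2 at row 2 (s2 leaves); pivot element 2.
Pivot on row 2; the z-row RHS becomes 0 − (-7)·(11/2) = 77/2.
Next entering variable (most negative z-row entry -11/2): p.
Ratio test on column p — row 1: entry 0 ≤ 0; row 2: (11/2)/(1/2) = 11. Minimum is 11 at row 2 (q leaves); pivot element 1/2.
After the second pivot the z-row RHS is 77/2 − (-11/2)·11 = 99.

99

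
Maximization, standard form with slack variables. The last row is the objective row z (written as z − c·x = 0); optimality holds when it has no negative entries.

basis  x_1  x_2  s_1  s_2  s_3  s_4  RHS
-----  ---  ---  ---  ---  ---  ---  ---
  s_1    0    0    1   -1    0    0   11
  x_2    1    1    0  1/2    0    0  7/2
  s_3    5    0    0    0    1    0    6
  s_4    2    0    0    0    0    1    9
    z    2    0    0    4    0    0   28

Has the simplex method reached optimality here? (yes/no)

Every z-row coefficient is ≥ 0, so the tableau is optimal.

yes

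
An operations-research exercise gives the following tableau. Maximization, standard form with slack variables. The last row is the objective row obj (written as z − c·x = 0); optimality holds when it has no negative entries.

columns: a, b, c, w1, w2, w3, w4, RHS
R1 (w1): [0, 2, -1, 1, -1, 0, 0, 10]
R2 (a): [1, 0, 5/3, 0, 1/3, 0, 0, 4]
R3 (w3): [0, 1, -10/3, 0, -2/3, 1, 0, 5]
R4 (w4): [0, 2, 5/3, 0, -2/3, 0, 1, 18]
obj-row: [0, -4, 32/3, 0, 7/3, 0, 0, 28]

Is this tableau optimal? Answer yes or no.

The obj-row has a negative entry -4 in column b, so it is not optimal.

no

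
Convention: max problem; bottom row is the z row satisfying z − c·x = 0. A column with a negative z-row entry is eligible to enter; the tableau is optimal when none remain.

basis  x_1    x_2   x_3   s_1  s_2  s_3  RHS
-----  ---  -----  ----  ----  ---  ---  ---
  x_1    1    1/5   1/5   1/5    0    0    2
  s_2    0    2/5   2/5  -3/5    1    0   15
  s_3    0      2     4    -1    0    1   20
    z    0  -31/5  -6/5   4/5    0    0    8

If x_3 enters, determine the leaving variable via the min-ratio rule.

Column x_3 entries and ratios — x_1: 2/(1/5) = 10; s_2: 15/(2/5) = 75/2; s_3: 20/4 = 5.
Smallest ratio is 5 in the row of s_3, so s_3 leaves.

s_3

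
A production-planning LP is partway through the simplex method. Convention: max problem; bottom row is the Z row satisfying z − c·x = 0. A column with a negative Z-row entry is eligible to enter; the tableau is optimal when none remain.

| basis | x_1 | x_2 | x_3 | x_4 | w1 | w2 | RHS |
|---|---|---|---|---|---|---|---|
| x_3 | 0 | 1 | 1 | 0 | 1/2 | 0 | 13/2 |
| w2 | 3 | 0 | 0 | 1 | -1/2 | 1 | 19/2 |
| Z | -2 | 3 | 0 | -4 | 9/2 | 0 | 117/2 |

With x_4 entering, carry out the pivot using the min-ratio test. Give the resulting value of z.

Ratio test on column x_4 — row 1: entry 0 ≤ 0; row 2: (19/2)/1 = 19/2. Minimum is 19/2 at row 2 (w2 leaves); pivot element 1.
Pivot on row 2; the Z-row RHS becomes 117/2 − (-4)·(19/2) = 193/2.

193/2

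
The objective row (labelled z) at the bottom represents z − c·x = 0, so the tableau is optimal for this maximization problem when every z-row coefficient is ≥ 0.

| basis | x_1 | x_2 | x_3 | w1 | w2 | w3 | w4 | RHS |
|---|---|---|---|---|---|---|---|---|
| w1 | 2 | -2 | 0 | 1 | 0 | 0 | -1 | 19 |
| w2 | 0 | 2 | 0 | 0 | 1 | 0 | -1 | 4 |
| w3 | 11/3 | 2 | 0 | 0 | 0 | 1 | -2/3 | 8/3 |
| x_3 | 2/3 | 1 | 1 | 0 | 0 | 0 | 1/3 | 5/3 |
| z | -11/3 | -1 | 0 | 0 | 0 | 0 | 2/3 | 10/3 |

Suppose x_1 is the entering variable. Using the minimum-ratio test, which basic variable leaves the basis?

Column x_1 entries and ratios — w1: 19/2 = 19/2; w2: 0 ≤ 0, skip; w3: (8/3)/(11/3) = 8/11; x_3: (5/3)/(2/3) = 5/2.
Smallest ratio is 8/11 in the row of w3, so w3 leaves.

w3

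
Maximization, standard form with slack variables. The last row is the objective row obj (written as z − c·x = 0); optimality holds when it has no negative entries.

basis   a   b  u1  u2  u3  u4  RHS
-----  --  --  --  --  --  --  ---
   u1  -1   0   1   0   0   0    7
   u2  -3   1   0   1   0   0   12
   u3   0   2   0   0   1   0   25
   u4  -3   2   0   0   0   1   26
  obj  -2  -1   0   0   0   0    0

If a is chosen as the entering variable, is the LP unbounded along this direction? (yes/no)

yes

Every constraint-row entry in column a is ≤ 0, so increasing a is unbounded.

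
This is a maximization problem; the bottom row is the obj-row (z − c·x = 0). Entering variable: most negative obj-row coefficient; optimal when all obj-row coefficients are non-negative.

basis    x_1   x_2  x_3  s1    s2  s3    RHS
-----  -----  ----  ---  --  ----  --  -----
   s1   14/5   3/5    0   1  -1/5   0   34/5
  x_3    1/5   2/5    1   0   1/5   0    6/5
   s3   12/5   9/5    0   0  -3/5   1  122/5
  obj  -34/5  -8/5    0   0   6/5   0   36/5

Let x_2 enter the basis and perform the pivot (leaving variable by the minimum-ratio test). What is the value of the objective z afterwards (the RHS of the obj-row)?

12

Ratio test on column x_2 — row 1: (34/5)/(3/5) = 34/3; row 2: (6/5)/(2/5) = 3; row 3: (122/5)/(9/5) = 122/9. Minimum is 3 at row 2 (x_3 leaves); pivot element 2/5.
Pivot on row 2; the obj-row RHS becomes 36/5 − (-8/5)·3 = 12.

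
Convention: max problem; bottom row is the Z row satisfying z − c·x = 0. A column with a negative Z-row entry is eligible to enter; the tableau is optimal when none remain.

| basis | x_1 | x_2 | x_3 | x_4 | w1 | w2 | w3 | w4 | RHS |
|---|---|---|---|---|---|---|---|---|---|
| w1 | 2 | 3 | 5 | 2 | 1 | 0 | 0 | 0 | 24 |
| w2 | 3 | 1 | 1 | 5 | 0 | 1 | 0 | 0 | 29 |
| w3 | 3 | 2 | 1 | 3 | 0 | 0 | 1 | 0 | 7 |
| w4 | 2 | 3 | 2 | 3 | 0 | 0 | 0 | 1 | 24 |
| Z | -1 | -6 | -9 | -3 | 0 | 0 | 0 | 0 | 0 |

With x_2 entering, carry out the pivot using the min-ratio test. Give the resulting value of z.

21

Ratio test on column x_2 — row 1: 24/3 = 8; row 2: 29/1 = 29; row 3: 7/2 = 7/2; row 4: 24/3 = 8. Minimum is 7/2 at row 3 (w3 leaves); pivot element 2.
Pivot on row 3; the Z-row RHS becomes 0 − (-6)·(7/2) = 21.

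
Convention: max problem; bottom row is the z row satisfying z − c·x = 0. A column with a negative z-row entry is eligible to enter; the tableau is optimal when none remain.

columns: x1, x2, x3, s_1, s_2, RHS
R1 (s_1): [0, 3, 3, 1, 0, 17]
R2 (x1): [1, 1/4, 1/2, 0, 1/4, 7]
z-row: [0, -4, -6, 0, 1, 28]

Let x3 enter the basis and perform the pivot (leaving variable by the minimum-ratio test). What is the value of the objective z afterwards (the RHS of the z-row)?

62

Ratio test on column x3 — row 1: 17/3 = 17/3; row 2: 7/(1/2) = 14. Minimum is 17/3 at row 1 (s_1 leaves); pivot element 3.
Pivot on row 1; the z-row RHS becomes 28 − (-6)·(17/3) = 62.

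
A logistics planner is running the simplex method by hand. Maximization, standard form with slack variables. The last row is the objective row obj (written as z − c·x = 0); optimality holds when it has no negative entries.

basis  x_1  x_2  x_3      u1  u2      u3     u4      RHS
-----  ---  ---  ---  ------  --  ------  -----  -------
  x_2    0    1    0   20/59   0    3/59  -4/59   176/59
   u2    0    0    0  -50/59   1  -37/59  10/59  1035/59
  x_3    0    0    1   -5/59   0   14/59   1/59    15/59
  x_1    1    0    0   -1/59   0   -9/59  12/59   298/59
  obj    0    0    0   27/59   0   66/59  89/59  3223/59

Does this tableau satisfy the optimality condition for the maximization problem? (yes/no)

yes

Every obj-row coefficient is ≥ 0, so the tableau is optimal.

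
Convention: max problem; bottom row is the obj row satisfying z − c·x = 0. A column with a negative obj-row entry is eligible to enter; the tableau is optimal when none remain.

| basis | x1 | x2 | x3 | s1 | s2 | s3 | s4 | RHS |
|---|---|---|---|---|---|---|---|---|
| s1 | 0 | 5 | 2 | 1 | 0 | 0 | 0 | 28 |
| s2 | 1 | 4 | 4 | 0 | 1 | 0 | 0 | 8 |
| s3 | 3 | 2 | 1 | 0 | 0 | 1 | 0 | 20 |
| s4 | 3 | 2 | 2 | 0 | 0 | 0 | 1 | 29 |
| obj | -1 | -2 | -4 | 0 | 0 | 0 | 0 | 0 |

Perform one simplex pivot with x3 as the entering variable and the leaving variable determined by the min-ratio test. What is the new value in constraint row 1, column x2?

3

Ratio test on column x3 — row 1: 28/2 = 14; row 2: 8/4 = 2; row 3: 20/1 = 20; row 4: 29/2 = 29/2. Minimum is 2 at row 2 (s2 leaves); pivot element 4.
Divide row 2 by 4; eliminate column x3 from the other rows.
Row 1 update in column x2: 5 − 2·1 = 3.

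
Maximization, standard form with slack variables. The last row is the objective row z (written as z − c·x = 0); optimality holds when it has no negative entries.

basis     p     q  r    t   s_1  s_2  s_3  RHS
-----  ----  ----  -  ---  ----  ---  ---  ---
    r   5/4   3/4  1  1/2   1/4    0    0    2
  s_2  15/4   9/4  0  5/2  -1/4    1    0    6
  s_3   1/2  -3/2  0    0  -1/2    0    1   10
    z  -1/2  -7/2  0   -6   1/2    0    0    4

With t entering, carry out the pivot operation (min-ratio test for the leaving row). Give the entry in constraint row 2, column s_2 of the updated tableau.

Ratio test on column t — row 1: 2/(1/2) = 4; row 2: 6/(5/2) = 12/5; row 3: entry 0 ≤ 0. Minimum is 12/5 at row 2 (s_2 leaves); pivot element 5/2.
Divide row 2 by 5/2; eliminate column t from the other rows.
In the new row 2, the s_2 entry is the old entry divided by the pivot: 1/(5/2) = 2/5.

2/5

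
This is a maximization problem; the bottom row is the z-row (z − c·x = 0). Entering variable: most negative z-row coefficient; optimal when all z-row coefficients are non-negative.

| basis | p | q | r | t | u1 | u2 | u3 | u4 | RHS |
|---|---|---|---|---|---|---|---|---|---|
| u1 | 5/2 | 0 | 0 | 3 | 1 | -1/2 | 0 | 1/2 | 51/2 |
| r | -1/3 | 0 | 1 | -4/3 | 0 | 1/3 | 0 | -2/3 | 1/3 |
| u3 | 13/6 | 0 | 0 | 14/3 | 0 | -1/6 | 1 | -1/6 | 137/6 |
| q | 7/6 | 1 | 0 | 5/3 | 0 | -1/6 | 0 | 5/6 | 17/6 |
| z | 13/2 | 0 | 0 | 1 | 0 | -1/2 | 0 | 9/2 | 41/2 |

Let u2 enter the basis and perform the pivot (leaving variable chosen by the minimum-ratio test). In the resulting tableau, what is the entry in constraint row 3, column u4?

-1/2

Ratio test on column u2 — row 1: entry -1/2 ≤ 0; row 2: (1/3)/(1/3) = 1; row 3: entry -1/6 ≤ 0; row 4: entry -1/6 ≤ 0. Minimum is 1 at row 2 (r leaves); pivot element 1/3.
Divide row 2 by 1/3; eliminate column u2 from the other rows.
Row 3 update in column u4: -1/6 − (-1/6)·(-2) = -1/2.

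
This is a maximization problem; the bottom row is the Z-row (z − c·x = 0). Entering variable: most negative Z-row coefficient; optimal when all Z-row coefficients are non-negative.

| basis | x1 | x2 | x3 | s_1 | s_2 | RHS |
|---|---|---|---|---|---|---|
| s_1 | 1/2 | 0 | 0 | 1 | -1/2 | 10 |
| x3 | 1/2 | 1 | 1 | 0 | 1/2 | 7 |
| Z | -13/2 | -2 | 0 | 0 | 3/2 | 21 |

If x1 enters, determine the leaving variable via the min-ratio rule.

Column x1 entries and ratios — s_1: 10/(1/2) = 20; x3: 7/(1/2) = 14.
Smallest ratio is 14 in the row of x3, so x3 leaves.

x3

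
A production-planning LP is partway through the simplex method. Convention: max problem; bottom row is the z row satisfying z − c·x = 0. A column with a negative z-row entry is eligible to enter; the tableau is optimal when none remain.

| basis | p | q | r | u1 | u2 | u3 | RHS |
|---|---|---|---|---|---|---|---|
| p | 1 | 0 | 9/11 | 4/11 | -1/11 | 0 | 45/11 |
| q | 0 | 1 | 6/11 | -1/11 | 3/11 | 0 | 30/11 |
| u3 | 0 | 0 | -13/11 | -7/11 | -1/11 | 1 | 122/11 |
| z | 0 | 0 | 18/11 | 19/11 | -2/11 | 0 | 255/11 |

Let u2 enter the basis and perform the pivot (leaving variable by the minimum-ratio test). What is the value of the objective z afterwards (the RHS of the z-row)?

Ratio test on column u2 — row 1: entry -1/11 ≤ 0; row 2: (30/11)/(3/11) = 10; row 3: entry -1/11 ≤ 0. Minimum is 10 at row 2 (q leaves); pivot element 3/11.
Pivot on row 2; the z-row RHS becomes 255/11 − (-2/11)·10 = 25.

25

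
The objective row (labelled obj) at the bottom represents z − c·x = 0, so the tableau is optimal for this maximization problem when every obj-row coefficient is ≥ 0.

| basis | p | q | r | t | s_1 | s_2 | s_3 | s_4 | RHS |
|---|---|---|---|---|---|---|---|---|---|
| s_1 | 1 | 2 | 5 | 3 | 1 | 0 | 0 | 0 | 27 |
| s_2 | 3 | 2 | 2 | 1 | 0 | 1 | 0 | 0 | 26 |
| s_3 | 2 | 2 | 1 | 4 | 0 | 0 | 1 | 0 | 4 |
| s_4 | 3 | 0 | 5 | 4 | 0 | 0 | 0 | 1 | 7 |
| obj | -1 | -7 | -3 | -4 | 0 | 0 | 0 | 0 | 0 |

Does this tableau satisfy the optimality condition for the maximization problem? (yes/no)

The obj-row has a negative entry -7 in column q, so it is not optimal.

no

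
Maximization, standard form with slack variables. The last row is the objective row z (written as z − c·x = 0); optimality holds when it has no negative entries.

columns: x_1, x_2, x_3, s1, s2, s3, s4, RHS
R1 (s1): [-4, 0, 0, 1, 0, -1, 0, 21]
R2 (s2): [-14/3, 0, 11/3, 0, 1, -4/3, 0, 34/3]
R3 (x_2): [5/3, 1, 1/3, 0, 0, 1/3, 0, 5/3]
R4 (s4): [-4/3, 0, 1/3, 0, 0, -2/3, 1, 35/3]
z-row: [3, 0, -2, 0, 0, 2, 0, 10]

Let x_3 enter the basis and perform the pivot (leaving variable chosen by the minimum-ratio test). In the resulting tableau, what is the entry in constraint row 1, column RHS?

21

Ratio test on column x_3 — row 1: entry 0 ≤ 0; row 2: (34/3)/(11/3) = 34/11; row 3: (5/3)/(1/3) = 5; row 4: (35/3)/(1/3) = 35. Minimum is 34/11 at row 2 (s2 leaves); pivot element 11/3.
Divide row 2 by 11/3; eliminate column x_3 from the other rows.
Row 1 update in column RHS: 21 − 0·(34/11) = 21.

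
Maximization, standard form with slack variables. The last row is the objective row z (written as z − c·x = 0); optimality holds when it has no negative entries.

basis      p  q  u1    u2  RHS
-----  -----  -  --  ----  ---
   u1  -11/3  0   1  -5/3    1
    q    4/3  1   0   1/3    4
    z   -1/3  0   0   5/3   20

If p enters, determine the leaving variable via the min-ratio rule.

q

Column p entries and ratios — u1: -11/3 ≤ 0, skip; q: 4/(4/3) = 3.
Smallest ratio is 3 in the row of q, so q leaves.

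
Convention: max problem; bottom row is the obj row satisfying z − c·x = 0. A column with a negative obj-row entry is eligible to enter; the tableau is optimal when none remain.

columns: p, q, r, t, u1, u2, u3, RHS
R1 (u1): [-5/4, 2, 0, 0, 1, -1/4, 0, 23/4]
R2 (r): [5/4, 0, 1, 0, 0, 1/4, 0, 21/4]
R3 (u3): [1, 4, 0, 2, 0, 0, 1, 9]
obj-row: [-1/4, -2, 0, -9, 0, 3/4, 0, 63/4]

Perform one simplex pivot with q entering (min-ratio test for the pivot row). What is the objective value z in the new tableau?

Ratio test on column q — row 1: (23/4)/2 = 23/8; row 2: entry 0 ≤ 0; row 3: 9/4 = 9/4. Minimum is 9/4 at row 3 (u3 leaves); pivot element 4.
Pivot on row 3; the obj-row RHS becomes 63/4 − (-2)·(9/4) = 81/4.

81/4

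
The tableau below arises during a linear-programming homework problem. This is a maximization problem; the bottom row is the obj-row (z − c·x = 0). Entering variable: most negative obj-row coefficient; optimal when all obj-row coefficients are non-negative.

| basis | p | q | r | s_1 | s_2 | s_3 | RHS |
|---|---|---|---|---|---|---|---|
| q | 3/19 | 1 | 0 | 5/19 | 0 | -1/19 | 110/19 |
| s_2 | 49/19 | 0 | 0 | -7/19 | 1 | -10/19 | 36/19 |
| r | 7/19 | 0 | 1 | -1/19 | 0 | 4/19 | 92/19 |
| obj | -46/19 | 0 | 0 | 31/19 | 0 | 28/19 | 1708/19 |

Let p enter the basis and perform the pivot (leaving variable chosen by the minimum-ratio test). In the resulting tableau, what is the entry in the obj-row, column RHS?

4492/49

Ratio test on column p — row 1: (110/19)/(3/19) = 110/3; row 2: (36/19)/(49/19) = 36/49; row 3: (92/19)/(7/19) = 92/7. Minimum is 36/49 at row 2 (s_2 leaves); pivot element 49/19.
Divide row 2 by 49/19; eliminate column p from the other rows.
obj-row update in column RHS: 1708/19 − (-46/19)·(36/49) = 4492/49.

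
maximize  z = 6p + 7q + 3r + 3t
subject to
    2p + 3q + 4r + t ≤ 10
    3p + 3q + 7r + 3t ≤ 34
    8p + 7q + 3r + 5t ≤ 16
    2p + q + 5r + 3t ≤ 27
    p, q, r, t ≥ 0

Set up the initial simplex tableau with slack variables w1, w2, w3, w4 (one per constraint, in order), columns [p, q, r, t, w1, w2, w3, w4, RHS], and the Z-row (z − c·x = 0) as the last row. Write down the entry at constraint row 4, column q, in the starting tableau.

Constraint 4 has coefficient 1 on q.

1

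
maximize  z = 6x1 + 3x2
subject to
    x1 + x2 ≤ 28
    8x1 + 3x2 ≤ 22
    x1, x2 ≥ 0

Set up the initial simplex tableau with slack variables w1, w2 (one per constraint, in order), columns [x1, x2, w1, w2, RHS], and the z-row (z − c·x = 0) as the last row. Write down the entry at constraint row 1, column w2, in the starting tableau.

0

Slack w2 belongs to constraint 2; its column is the unit vector e_2, so the entry in row 1 is 0.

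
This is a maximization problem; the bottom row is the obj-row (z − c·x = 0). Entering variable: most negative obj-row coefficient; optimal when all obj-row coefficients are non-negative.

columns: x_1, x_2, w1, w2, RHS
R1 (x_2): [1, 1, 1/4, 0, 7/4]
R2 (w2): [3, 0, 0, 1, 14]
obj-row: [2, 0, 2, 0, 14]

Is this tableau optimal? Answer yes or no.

yes

Every obj-row coefficient is ≥ 0, so the tableau is optimal.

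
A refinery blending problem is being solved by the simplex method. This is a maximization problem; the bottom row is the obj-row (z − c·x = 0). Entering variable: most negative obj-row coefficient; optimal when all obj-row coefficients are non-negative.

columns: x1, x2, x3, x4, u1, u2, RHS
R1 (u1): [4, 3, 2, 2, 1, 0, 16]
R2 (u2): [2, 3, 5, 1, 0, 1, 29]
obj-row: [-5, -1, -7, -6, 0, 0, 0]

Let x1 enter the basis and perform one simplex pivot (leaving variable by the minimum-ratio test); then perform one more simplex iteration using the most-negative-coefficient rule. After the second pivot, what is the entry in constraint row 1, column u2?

Ratio test on column x1 — row 1: 16/4 = 4; row 2: 29/2 = 29/2. Minimum is 4 at row 1 (u1 leaves); pivot element 4.
Divide row 1 by 4; eliminate column x1 from the other rows.
Second iteration: most negative obj-row entry is -9/2 in column x3, so x3 enters.
Ratio test on column x3 — row 1: 4/(1/2) = 8; row 2: 21/4 = 21/4. Minimum is 21/4 at row 2 (u2 leaves); pivot element 4.
Divide row 2 by 4; eliminate column x3 from the other rows.
After both pivots, the entry at constraint row 1, column u2 is -1/8.

-1/8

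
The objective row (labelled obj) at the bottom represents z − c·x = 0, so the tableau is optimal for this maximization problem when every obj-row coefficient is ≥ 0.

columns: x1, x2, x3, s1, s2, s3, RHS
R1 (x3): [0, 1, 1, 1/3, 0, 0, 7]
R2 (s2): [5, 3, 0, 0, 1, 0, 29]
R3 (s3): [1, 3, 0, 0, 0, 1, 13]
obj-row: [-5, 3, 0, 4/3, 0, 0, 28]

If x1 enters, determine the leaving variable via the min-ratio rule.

Column x1 entries and ratios — x3: 0 ≤ 0, skip; s2: 29/5 = 29/5; s3: 13/1 = 13.
Smallest ratio is 29/5 in the row of s2, so s2 leaves.

s2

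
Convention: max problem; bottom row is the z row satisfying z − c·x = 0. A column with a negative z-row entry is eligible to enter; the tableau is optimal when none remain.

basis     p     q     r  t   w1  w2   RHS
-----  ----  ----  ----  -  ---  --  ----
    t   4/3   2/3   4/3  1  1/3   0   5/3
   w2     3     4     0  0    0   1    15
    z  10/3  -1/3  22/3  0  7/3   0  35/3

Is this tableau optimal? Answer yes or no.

The z-row has a negative entry -1/3 in column q, so it is not optimal.

no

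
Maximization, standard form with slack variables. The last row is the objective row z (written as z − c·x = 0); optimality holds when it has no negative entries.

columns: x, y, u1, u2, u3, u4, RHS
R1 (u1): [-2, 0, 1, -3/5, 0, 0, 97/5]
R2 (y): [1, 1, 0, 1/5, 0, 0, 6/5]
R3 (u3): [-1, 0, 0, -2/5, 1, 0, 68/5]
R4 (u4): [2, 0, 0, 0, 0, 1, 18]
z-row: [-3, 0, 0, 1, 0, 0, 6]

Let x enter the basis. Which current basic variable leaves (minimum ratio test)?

y

Column x entries and ratios — u1: -2 ≤ 0, skip; y: (6/5)/1 = 6/5; u3: -1 ≤ 0, skip; u4: 18/2 = 9.
Smallest ratio is 6/5 in the row of y, so y leaves.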